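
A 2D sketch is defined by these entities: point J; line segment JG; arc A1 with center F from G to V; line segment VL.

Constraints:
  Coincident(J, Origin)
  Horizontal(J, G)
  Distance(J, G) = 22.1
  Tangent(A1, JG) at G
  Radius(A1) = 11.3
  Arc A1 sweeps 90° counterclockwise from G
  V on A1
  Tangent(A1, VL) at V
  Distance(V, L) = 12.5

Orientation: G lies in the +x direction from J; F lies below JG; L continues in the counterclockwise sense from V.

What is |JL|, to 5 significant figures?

26.136

J is at the origin; J and G share the same y with |JG| = 22.1 and G on the +x side, so G = (22.100, 0.0000). Since A1 is tangent to JG there, FG ⟂ JG, so F = G + (0, -11.3) = (22.100, -11.300). On A1, G sits at bearing 90° from F; a 90° counterclockwise sweep puts V at bearing 180°, so V = F + 11.3·(cos 180°, sin 180°) = (10.800, -11.300). Since A1 is tangent to VL there, FV ⟂ VL, so VL runs along (−sin 180°, cos 180°); with |VL| = 12.5, L = (10.800, -23.800). Then |JL| = |L − J| = 26.136.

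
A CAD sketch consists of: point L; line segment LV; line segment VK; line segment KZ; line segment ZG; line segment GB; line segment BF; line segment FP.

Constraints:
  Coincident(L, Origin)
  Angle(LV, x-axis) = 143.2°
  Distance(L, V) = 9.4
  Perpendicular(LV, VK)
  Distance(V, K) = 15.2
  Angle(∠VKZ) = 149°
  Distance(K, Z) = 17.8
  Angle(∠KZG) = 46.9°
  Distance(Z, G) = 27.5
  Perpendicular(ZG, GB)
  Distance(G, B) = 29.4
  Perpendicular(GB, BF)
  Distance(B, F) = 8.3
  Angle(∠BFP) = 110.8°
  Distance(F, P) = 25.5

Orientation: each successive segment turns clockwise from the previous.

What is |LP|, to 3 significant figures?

19.4

The perpendicularity gives BF at right angles to GB, so BF runs at 69.1°; with |BF| = 8.3, F = (-16.3, 17.1). ∠BFP = 110.8° gives FP at -0.100° from the x-axis; with |FP| = 25.5, P = (9.24, 17.0). Then |LP| = |P − L| = 19.4.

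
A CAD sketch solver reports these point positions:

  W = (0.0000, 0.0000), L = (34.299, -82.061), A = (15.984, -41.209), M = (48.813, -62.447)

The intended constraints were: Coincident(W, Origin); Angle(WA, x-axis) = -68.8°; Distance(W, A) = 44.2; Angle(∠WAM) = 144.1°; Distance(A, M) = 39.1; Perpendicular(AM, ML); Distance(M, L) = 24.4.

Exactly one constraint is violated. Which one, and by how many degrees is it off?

Perpendicular(AM, ML) — off by 3.60°.

W = (0.00, 0.00) ✓; WA at -68.80° ✓; |WA| = 44.20 ✓; ∠WAM = 144.1° ✓; |AM| = 39.10 ✓; ∠(AM, ML) = 93.60° ✗; |ML| = 24.40 ✓.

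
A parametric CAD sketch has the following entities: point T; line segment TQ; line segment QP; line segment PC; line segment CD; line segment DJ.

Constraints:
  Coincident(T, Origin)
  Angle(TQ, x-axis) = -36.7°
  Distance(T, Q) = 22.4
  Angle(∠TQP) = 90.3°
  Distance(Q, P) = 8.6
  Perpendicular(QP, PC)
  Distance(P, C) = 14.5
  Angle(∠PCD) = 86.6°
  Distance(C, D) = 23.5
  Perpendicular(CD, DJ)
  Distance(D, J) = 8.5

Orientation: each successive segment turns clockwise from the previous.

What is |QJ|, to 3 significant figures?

15.1

∠PCD = 86.6° gives CD at 50.2° from the x-axis; with |CD| = 23.5, D = (16.2, 6.35). CD ⟂ DJ, so DJ runs at -39.8°; with |DJ| = 8.5, J = (22.8, 0.909). Then |QJ| = |J − Q| = 15.1.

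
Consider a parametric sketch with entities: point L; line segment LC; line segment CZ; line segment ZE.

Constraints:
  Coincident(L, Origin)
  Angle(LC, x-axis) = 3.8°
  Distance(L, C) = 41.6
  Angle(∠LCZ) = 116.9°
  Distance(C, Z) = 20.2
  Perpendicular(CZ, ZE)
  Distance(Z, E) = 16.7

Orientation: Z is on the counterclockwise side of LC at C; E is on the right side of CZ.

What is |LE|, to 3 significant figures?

66.5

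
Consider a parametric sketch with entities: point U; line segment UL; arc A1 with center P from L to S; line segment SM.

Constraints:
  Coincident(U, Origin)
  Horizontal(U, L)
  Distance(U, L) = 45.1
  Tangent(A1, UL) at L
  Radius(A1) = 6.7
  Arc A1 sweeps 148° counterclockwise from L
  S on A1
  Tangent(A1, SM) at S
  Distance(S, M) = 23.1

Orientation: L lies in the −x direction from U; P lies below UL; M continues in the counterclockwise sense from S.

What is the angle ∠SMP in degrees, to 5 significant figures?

16.174°

On A1, L sits at bearing 90° from P; a 148° counterclockwise sweep puts S at bearing 238°, so S = P + 6.7·(cos 238°, sin 238°) = (-48.650, -12.382). A1 meets SM tangentially, so PS is at right angles to SM, so SM runs along (−sin 238°, cos 238°); with |SM| = 23.1, M = (-29.061, -24.623). Then cos ∠SMP = MS·MP / (|MS||MP|), giving 16.174°.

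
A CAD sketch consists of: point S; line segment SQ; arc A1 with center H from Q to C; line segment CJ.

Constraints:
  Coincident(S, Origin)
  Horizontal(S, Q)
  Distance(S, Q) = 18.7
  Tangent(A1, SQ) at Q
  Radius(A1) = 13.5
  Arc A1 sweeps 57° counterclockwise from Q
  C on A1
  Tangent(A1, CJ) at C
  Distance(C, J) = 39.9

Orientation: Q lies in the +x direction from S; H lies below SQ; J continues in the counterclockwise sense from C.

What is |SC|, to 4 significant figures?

9.603

S is at the origin; S and Q share the same y with |SQ| = 18.7 and Q on the +x side, so Q = (18.70, 0.000). A1 meets SQ tangentially, so HQ is at right angles to SQ, so H = Q + (0, -13.5) = (18.70, -13.50). On A1, Q sits at bearing 90° from H; a 57° counterclockwise sweep puts C at bearing 147°, so C = H + 13.5·(cos 147°, sin 147°) = (7.378, -6.147). Then |SC| = |C − S| = 9.603.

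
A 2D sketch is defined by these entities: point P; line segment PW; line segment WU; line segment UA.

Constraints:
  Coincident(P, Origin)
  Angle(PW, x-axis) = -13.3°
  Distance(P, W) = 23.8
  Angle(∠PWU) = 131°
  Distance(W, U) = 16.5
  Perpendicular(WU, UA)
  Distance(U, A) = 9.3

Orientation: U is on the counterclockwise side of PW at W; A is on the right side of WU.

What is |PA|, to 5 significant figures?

42.125

P is at the origin; PW runs at -13.3° with length 23.8, so W = 23.8·(cos -13.3°, sin -13.3°) = (23.162, -5.4752). ∠PWU = 131.0°, so WU runs at -13.3° + (180° − 131.0°) = 35.700° from the x-axis; with |WU| = 16.5, U = W + 16.5·(cos 35.700°, sin 35.700°) = (36.561, 4.1532). The perpendicularity gives UA at right angles to WU; with |UA| = 9.3 on the right of WU, A = U + 9.3·(0.58354, -0.81208) = (41.988, -3.3991). Then |PA| = |A − P| = 42.125.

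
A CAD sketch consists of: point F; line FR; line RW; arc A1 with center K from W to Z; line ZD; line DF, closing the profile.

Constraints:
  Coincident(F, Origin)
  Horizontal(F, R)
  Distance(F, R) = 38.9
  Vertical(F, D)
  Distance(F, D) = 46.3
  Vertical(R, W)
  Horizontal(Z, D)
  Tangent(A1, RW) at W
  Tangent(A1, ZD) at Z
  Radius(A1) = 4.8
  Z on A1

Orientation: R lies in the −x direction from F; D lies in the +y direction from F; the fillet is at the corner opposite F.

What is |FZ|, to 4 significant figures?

57.50

F is at the origin; FR is horizontal with |FR| = 38.9 and R on the −x side, so R = (-38.90, 0.000). FD is vertical with |FD| = 46.3 and D on the +y side, so D = (0.000, 46.30). The virtual corner opposite F is at (-38.90, 46.30). The tangent condition forces KW to be normal to RW and A1 meets ZD tangentially, so KZ is at right angles to ZD, with radius 4.8, so the center K sits 4.8 in from both sides at K = (-34.10, 41.50). That places the tangent points at W = (-38.90, 41.50) on RW and Z = (-34.10, 46.30) on ZD. Then |FZ| = |Z − F| = 57.50.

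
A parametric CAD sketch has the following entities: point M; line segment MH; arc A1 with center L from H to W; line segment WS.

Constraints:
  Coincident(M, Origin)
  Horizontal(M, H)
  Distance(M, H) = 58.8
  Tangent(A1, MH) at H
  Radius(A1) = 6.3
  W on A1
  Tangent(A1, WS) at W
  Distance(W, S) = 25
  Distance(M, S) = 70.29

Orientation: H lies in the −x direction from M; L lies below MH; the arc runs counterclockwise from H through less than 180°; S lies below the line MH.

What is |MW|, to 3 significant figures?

65.4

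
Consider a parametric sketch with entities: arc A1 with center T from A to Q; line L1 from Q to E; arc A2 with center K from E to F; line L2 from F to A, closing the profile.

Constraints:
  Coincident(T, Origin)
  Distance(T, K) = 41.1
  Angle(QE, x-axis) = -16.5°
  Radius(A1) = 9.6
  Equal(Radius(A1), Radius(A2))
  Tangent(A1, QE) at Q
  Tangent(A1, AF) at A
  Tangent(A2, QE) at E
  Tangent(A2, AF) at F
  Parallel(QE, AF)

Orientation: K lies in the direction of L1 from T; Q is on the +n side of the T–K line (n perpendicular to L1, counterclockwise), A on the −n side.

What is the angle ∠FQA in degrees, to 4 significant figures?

64.96°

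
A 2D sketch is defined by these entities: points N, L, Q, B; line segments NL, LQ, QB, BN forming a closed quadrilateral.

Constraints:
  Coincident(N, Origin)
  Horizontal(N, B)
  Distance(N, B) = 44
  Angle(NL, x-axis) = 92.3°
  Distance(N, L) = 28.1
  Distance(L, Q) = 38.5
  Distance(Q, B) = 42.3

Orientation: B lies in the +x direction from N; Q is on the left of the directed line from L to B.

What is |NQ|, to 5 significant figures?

54.174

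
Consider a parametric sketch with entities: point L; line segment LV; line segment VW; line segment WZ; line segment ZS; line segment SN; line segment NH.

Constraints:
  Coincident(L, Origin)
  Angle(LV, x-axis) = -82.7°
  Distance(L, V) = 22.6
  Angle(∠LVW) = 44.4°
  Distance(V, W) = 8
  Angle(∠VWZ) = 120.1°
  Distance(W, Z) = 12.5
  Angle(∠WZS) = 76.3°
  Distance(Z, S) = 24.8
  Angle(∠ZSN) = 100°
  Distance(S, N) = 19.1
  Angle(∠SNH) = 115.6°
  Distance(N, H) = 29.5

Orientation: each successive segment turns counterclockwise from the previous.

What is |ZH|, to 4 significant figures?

36.22

L is at the origin; LV runs at -82.7° with length 22.6, so V = (2.872, -22.42). ∠LVW = 44.4° gives VW at 52.90° from the x-axis; with |VW| = 8.0, W = (7.697, -16.04). ∠VWZ = 120.1° gives WZ at 112.8° from the x-axis; with |WZ| = 12.5, Z = (2.853, -4.513). ∠WZS = 76.3° gives ZS at -143.5° from the x-axis; with |ZS| = 24.8, S = (-17.08, -19.26). ∠ZSN = 100.0° gives SN at -63.50° from the x-axis; with |SN| = 19.1, N = (-8.560, -36.36). ∠SNH = 115.6° gives NH at 0.9000° from the x-axis; with |NH| = 29.5, H = (20.94, -35.89). Then |ZH| = |H − Z| = 36.22.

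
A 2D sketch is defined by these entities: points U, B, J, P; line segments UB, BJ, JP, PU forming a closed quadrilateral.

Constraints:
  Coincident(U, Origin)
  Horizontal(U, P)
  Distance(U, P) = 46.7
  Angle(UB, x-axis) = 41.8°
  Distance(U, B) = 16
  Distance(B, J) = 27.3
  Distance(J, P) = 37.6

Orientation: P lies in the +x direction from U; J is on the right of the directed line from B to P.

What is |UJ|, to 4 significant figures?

21.08

Checks: |BJ| = 27.30 ✓; |JP| = 37.60 ✓.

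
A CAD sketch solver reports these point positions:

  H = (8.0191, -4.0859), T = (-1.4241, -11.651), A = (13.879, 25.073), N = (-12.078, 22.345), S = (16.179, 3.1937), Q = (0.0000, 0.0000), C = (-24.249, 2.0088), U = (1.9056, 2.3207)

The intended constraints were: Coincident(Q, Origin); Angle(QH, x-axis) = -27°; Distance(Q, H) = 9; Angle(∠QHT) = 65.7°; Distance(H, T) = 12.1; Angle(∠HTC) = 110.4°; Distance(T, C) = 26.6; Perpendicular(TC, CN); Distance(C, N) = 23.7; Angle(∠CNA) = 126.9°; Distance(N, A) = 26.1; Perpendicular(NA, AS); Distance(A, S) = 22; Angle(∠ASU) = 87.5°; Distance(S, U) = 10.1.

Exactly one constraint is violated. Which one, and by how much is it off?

Distance(S, U) = 10.1 — off by 4.20.

Q = (0.00, 0.00) ✓; QH at -27.00° ✓; |QH| = 9.000 ✓; ∠QHT = 65.70° ✓; |HT| = 12.10 ✓; ∠HTC = 110.4° ✓; |TC| = 26.60 ✓; ∠(TC, CN) = 90.00° ✓; |CN| = 23.70 ✓; ∠CNA = 126.9° ✓; |NA| = 26.10 ✓; ∠(NA, AS) = 90.00° ✓; |AS| = 22.00 ✓; ∠ASU = 87.50° ✓; |SU| = 14.30 ✗.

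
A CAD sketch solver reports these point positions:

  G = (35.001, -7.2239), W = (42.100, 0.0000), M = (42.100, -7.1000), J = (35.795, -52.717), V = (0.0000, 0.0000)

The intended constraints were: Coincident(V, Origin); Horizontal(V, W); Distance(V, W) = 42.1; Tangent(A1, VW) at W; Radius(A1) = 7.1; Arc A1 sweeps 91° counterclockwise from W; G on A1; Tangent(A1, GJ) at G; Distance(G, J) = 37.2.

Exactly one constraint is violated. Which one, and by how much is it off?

Distance(G, J) = 37.2 — off by 8.30.

V = (0.00, 0.00) ✓; V.y = 0.00, W.y = 0.00 ✓; |VW| = 42.10 ✓; ∠(MW, WV) = 90.00° ✓; |MW| = 7.100 ✓; bearing(M→G) − bearing(M→W) = 91.00° ✓; |MG| = 7.100 ✓; ∠(MG, GJ) = 90.00° ✓; |GJ| = 45.50 ✗.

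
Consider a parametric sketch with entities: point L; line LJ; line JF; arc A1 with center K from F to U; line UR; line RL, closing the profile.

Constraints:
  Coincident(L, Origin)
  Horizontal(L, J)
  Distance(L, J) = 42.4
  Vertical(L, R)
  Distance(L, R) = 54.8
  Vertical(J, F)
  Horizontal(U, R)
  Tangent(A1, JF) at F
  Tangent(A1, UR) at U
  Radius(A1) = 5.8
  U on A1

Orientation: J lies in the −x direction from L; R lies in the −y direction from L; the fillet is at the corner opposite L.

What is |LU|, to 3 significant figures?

65.9

L is at the origin; LJ is horizontal with |LJ| = 42.4 and J on the −x side, so J = (-42.4, 0.00). L and R share the same x with |LR| = 54.8 and R on the −y side, so R = (0.00, -54.8). The virtual corner opposite L is at (-42.4, -54.8). Tangency of A1 to JF means the radius KF is perpendicular to JF and tangency of A1 to UR means the radius KU is perpendicular to UR, with radius 5.8, so the center K sits 5.8 in from both sides at K = (-36.6, -49.0). That places the tangent points at F = (-42.4, -49.0) on JF and U = (-36.6, -54.8) on UR. Then |LU| = |U − L| = 65.9.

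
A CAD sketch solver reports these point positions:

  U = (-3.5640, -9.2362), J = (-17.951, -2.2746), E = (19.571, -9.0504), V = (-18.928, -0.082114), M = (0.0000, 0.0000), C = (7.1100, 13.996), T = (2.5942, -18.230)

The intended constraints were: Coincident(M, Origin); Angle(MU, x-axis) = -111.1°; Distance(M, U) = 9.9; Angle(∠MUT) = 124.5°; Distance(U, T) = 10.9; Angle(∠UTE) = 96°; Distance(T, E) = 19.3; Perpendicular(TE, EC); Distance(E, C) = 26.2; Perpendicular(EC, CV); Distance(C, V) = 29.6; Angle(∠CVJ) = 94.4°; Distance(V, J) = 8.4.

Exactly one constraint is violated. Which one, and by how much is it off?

Distance(V, J) = 8.4 — off by 6.00.

M = (0.00, 0.00) ✓; MU at -111.1° ✓; |MU| = 9.900 ✓; ∠MUT = 124.5° ✓; |UT| = 10.90 ✓; ∠UTE = 96.00° ✓; |TE| = 19.30 ✓; ∠(TE, EC) = 90.00° ✓; |EC| = 26.20 ✓; ∠(EC, CV) = 90.00° ✓; |CV| = 29.60 ✓; ∠CVJ = 94.38° ✓; |VJ| = 2.400 ✗.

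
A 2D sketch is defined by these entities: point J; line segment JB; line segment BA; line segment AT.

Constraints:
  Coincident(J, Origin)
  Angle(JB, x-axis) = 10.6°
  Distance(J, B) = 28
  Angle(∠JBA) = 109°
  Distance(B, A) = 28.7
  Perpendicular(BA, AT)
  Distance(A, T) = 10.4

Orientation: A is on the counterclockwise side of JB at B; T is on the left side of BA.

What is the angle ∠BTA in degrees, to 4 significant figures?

70.08°

J is at the origin; JB runs at 10.6° with length 28.0, so B = 28.0·(cos 10.6°, sin 10.6°) = (27.52, 5.151). ∠JBA = 109.0°, so BA runs at 10.6° + (180° − 109.0°) = 81.60° from the x-axis; with |BA| = 28.7, A = B + 28.7·(cos 81.60°, sin 81.60°) = (31.71, 33.54). The perpendicularity gives AT at right angles to BA; with |AT| = 10.4 on the left of BA, T = A + 10.4·(-0.9893, 0.1461) = (21.43, 35.06). Then cos ∠BTA = TB·TA / (|TB||TA|), giving 70.08°.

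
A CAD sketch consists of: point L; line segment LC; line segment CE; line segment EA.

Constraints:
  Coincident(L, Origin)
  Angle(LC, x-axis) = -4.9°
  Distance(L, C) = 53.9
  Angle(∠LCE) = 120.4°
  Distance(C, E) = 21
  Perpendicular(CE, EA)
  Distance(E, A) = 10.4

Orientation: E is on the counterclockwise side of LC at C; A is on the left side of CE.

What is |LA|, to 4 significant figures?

60.27

L is at the origin; LC runs at -4.9° with length 53.9, so C = 53.9·(cos -4.9°, sin -4.9°) = (53.70, -4.604). ∠LCE = 120.4°, so CE runs at -4.9° + (180° − 120.4°) = 54.70° from the x-axis; with |CE| = 21.0, E = C + 21.0·(cos 54.70°, sin 54.70°) = (65.84, 12.53). The perpendicularity gives EA at right angles to CE; with |EA| = 10.4 on the left of CE, A = E + 10.4·(-0.8161, 0.5779) = (57.35, 18.54). Then |LA| = |A − L| = 60.27.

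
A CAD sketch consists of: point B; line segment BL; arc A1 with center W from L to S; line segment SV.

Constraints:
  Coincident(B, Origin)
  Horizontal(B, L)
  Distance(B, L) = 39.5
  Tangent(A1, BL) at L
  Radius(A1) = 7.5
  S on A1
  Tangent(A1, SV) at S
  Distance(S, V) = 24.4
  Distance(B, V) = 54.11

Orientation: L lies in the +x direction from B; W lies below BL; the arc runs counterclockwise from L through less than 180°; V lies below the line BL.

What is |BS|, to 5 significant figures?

34.407

B is at the origin; B and L share the same y with |BL| = 39.5 and L on the +x side, so L = (39.500, 0.0000). Tangency of A1 to BL means the radius WL is perpendicular to BL, so W = L + (0, -7.5) = (39.500, -7.5000). Since WS ⟂ SV (tangency), |WV| = √(7.5² + 24.4²) = 25.527 regardless of where S sits on A1. So V lies on both circle(B, 54.11) and circle(W, 25.527); the below-BL intersection is V = (43.052, -32.778). S is the foot of the tangent from V: S = (32.707, -10.680).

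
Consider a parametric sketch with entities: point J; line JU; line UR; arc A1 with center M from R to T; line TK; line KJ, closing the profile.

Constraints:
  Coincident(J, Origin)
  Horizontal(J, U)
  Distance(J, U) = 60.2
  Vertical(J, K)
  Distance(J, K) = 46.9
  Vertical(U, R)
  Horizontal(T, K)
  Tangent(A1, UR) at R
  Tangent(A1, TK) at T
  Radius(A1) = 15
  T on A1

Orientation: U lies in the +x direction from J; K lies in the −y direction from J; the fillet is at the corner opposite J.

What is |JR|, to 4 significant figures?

68.13

J is at the origin; JU is horizontal with |JU| = 60.2 and U on the +x side, so U = (60.20, 0.000). J and K share the same x with |JK| = 46.9 and K on the −y side, so K = (0.000, -46.90). The virtual corner opposite J is at (60.20, -46.90). A1 meets UR tangentially, so MR is at right angles to UR and since A1 is tangent to TK there, MT ⟂ TK, with radius 15.0, so the center M sits 15.0 in from both sides at M = (45.20, -31.90). That places the tangent points at R = (60.20, -31.90) on UR and T = (45.20, -46.90) on TK. Then |JR| = |R − J| = 68.13.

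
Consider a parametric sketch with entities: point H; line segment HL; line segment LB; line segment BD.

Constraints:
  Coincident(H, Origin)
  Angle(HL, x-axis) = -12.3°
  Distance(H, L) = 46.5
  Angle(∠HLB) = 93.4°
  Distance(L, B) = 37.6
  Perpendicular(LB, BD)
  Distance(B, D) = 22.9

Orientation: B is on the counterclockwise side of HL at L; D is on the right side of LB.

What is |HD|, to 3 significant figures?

80.2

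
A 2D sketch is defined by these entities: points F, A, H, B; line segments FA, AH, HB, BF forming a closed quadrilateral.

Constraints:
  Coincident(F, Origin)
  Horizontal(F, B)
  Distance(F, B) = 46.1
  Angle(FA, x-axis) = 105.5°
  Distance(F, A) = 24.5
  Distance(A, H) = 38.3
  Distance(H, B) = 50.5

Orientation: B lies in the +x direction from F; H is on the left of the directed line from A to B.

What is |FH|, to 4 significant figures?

51.99

F is at the origin; F and B share the same y with |FB| = 46.1 and B in +x, so B = (46.1, 0). FA runs at 105.5° with |FA| = 24.5, so A = (-6.547, 23.61). H is determined by |AH| = 38.3 and |HB| = 50.5 together: it lies at the intersection of circle(A, 38.3) and circle(B, 50.5). With |AB| = 57.70, the foot of the radical line on AB is 19.46 from A and the perpendicular offset is √(38.3² − 19.46²) = 32.99. Taking the left-of-AB solution: H = (24.71, 45.75).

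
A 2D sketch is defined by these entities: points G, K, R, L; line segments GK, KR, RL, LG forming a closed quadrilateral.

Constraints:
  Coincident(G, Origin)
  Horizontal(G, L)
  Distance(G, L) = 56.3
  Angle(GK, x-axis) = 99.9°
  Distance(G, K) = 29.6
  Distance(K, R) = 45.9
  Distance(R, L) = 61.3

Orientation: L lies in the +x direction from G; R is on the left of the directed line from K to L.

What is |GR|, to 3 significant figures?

64.7

Checks: |KR| = 45.90 ✓; |RL| = 61.30 ✓.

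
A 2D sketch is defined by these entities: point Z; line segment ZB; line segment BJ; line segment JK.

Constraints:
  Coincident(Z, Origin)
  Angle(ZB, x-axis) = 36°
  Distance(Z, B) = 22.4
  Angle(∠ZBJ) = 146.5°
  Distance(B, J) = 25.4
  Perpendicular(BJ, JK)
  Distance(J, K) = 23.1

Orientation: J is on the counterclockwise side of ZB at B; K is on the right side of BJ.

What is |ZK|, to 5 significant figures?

56.574

Z is at the origin; ZB runs at 36.0° with length 22.4, so B = 22.4·(cos 36.0°, sin 36.0°) = (18.122, 13.166). ∠ZBJ = 146.5°, so BJ runs at 36.0° + (180° − 146.5°) = 69.500° from the x-axis; with |BJ| = 25.4, J = B + 25.4·(cos 69.500°, sin 69.500°) = (27.017, 36.958). BJ is perpendicular to JK; with |JK| = 23.1 on the right of BJ, K = J + 23.1·(0.93667, -0.35021) = (48.654, 28.868). Then |ZK| = |K − Z| = 56.574.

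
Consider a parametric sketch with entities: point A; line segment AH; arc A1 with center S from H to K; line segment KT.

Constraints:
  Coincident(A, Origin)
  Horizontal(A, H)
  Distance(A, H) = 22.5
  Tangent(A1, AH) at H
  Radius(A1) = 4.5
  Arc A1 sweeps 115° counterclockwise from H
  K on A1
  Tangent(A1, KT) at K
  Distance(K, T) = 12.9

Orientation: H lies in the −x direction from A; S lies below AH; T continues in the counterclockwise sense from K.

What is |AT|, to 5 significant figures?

27.815

On A1, H sits at bearing 90° from S; a 115° counterclockwise sweep puts K at bearing 205°, so K = S + 4.5·(cos 205°, sin 205°) = (-26.578, -6.4018). Since A1 is tangent to KT there, SK ⟂ KT, so KT runs along (−sin 205°, cos 205°); with |KT| = 12.9, T = (-21.127, -18.093). Then |AT| = |T − A| = 27.815.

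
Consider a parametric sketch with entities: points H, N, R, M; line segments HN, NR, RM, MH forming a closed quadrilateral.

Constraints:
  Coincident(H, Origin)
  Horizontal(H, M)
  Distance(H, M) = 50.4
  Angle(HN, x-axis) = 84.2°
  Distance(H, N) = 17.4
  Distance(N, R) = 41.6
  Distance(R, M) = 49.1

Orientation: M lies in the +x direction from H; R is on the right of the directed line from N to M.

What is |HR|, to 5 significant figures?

25.041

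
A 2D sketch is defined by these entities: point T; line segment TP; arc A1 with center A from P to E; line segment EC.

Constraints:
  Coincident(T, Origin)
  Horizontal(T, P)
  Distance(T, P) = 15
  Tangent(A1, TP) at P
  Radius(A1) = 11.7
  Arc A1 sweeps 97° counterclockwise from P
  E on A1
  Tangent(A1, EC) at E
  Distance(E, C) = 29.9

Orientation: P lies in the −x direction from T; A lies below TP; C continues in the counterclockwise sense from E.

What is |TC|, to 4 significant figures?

48.58

T is at the origin; TP is horizontal with |TP| = 15.0 and P on the −x side, so P = (-15.00, 0.000). Tangency of A1 to TP means the radius AP is perpendicular to TP, so A = P + (0, -11.7) = (-15.00, -11.70). On A1, P sits at bearing 90° from A; a 97° counterclockwise sweep puts E at bearing 187°, so E = A + 11.7·(cos 187°, sin 187°) = (-26.61, -13.13). Tangency of A1 to EC means the radius AE is perpendicular to EC, so EC runs along (−sin 187°, cos 187°); with |EC| = 29.9, C = (-22.97, -42.80). Then |TC| = |C − T| = 48.58.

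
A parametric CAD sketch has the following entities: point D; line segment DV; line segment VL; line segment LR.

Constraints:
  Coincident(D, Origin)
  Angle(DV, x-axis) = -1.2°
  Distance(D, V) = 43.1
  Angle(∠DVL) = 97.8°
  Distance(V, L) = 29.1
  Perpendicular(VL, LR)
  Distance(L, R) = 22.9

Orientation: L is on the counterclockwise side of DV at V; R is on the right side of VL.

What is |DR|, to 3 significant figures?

74.3

∠DVL = 97.8°, so VL runs at -1.2° + (180° − 97.8°) = 81.0° from the x-axis; with |VL| = 29.1, L = V + 29.1·(cos 81.0°, sin 81.0°) = (47.6, 27.8). The perpendicularity gives LR at right angles to VL; with |LR| = 22.9 on the right of VL, R = L + 22.9·(0.988, -0.156) = (70.3, 24.3). Then |DR| = |R − D| = 74.3.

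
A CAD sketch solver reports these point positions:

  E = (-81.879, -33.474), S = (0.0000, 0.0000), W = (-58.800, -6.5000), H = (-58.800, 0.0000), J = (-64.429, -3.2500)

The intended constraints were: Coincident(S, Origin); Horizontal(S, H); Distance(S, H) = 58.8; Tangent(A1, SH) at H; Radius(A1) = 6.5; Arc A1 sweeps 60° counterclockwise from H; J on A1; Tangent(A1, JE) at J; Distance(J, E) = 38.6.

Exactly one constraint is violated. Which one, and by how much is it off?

Distance(J, E) = 38.6 — off by 3.70.

S = (0.00, 0.00) ✓; S.y = 0.00, H.y = 0.00 ✓; |SH| = 58.80 ✓; ∠(WH, HS) = 90.00° ✓; |WH| = 6.500 ✓; bearing(W→J) − bearing(W→H) = 60.00° ✓; |WJ| = 6.500 ✓; ∠(WJ, JE) = 90.00° ✓; |JE| = 34.90 ✗.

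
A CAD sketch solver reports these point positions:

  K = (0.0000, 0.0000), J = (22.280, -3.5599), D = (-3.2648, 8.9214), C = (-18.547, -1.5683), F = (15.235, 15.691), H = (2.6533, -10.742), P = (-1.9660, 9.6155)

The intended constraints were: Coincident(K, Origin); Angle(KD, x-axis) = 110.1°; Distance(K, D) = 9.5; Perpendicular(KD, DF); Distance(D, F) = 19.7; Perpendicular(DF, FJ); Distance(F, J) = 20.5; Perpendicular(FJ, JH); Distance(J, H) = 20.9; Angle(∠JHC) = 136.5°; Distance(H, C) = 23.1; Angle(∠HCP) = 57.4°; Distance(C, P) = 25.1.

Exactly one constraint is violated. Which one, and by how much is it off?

Distance(C, P) = 25.1 — off by 5.10.

K = (0.00, 0.00) ✓; KD at 110.1° ✓; |KD| = 9.500 ✓; ∠(KD, DF) = 90.00° ✓; |DF| = 19.70 ✓; ∠(DF, FJ) = 90.00° ✓; |FJ| = 20.50 ✓; ∠(FJ, JH) = 90.00° ✓; |JH| = 20.90 ✓; ∠JHC = 136.5° ✓; |HC| = 23.10 ✓; ∠HCP = 57.40° ✓; |CP| = 20.00 ✗.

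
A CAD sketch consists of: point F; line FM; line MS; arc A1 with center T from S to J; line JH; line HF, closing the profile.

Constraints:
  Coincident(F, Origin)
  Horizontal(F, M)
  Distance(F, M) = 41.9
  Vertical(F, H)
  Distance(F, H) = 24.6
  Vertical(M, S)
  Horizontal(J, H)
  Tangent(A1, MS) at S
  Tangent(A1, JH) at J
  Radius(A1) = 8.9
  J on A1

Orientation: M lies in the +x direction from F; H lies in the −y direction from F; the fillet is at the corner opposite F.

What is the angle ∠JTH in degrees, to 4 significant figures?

74.91°

F is at the origin; F and M share the same y with |FM| = 41.9 and M on the +x side, so M = (41.90, 0.000). F and H share the same x with |FH| = 24.6 and H on the −y side, so H = (0.000, -24.60). The virtual corner opposite F is at (41.90, -24.60). Since A1 is tangent to MS there, TS ⟂ MS and since A1 is tangent to JH there, TJ ⟂ JH, with radius 8.9, so the center T sits 8.9 in from both sides at T = (33.00, -15.70). That places the tangent points at S = (41.90, -15.70) on MS and J = (33.00, -24.60) on JH. Then cos ∠JTH = TJ·TH / (|TJ||TH|), giving 74.91°.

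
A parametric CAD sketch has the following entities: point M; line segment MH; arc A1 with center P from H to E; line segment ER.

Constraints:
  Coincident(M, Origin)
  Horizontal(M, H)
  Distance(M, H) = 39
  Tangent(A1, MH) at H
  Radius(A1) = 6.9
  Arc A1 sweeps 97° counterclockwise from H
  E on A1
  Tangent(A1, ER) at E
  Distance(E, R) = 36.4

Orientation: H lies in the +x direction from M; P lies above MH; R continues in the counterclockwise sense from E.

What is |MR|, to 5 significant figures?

60.329

On A1, H sits at bearing -90° from P; a 97° counterclockwise sweep puts E at bearing 7°, so E = P + 6.9·(cos 7°, sin 7°) = (45.849, 7.7409). A1 meets ER tangentially, so PE is at right angles to ER, so ER runs along (−sin 7°, cos 7°); with |ER| = 36.4, R = (41.413, 43.870). Then |MR| = |R − M| = 60.329.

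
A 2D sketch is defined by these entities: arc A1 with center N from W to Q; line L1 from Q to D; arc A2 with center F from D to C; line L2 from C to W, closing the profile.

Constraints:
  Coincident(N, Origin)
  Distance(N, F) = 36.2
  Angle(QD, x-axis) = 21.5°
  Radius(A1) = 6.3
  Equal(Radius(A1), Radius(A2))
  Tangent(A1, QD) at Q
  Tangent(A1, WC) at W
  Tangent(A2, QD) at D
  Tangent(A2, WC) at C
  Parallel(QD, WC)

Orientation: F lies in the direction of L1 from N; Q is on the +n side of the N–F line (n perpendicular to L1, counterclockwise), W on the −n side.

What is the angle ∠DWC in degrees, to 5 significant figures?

19.191°

The slot axis is L1's direction at 21.5°, so u = (cos 21.5°, sin 21.5°) = (0.93042, 0.36650) and n = (−sin 21.5°, cos 21.5°) = (-0.36650, 0.93042). N is at the origin and F lies 36.2 along u from N, so F = 36.2·u = (33.681, 13.267). Tangency of A1 to both parallel lines with radius 6.3 puts Q and W at N ± 6.3·n: Q = (-2.3090, 5.8616), W = (2.3090, -5.8616). Equal radii place D and C the same way about F: D = F + 6.3·n = (31.372, 19.129), C = F − 6.3·n = (35.990, 7.4057). Then cos ∠DWC = WD·WC / (|WD||WC|), giving 19.191°.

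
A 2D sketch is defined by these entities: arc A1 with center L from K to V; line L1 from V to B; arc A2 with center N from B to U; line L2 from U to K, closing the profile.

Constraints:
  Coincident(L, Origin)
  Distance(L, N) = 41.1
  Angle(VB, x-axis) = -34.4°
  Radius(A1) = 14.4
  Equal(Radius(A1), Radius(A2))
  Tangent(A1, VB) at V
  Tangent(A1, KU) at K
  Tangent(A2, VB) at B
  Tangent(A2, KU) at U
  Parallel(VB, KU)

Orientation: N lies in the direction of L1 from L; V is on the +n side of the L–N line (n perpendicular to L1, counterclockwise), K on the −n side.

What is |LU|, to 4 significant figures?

43.55

The slot axis is L1's direction at -34.4°, so u = (cos -34.4°, sin -34.4°) = (0.8251, -0.5650) and n = (−sin -34.4°, cos -34.4°) = (0.5650, 0.8251). L is at the origin and N lies 41.1 along u from L, so N = 41.1·u = (33.91, -23.22). Tangency of A1 to both parallel lines with radius 14.4 puts V and K at L ± 14.4·n: V = (8.136, 11.88), K = (-8.136, -11.88). Equal radii place B and U the same way about N: B = N + 14.4·n = (42.05, -11.34), U = N − 14.4·n = (25.78, -35.10). Then |LU| = |U − L| = 43.55.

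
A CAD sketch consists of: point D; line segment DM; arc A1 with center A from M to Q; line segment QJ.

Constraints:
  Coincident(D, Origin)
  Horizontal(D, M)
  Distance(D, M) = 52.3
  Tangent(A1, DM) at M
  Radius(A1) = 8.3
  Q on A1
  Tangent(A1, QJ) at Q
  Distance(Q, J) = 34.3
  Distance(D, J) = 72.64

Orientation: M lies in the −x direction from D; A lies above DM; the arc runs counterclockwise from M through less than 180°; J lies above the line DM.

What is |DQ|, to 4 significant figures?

46.19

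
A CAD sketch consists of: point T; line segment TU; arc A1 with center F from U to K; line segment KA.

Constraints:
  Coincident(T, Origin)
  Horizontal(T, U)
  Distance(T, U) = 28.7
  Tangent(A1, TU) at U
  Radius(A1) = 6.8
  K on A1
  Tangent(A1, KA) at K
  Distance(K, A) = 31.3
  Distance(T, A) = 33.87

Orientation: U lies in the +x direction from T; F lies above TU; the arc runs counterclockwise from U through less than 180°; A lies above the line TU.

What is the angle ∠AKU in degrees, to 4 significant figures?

110.5°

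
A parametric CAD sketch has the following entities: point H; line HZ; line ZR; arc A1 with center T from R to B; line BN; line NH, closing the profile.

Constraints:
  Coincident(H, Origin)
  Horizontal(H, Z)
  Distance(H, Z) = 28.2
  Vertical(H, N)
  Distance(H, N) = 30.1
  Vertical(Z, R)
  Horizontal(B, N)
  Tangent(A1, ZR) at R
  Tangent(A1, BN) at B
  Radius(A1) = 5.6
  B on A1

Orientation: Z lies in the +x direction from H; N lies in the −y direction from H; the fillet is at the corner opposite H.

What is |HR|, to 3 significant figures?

37.4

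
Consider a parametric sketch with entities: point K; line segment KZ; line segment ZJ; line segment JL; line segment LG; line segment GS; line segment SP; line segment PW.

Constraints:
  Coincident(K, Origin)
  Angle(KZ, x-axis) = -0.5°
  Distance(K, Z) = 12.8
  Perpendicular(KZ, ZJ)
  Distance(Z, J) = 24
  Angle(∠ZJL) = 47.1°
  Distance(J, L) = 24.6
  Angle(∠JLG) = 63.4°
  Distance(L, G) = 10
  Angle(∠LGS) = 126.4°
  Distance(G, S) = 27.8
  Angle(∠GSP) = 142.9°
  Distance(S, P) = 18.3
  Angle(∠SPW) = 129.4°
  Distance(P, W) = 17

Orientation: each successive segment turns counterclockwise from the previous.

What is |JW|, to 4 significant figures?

29.38

K is at the origin; KZ runs at -0.5° with length 12.8, so Z = (12.80, -0.1117). KZ is perpendicular to ZJ, so ZJ runs at 89.50°; with |ZJ| = 24.0, J = (13.01, 23.89). ∠ZJL = 47.1° gives JL at -137.6° from the x-axis; with |JL| = 24.6, L = (-5.157, 7.300). ∠JLG = 63.4° gives LG at -21.00° from the x-axis; with |LG| = 10.0, G = (4.179, 3.716). ∠LGS = 126.4° gives GS at 32.60° from the x-axis; with |GS| = 27.8, S = (27.60, 18.69). ∠GSP = 142.9° gives SP at 69.70° from the x-axis; with |SP| = 18.3, P = (33.95, 35.86). ∠SPW = 129.4° gives PW at 120.3° from the x-axis; with |PW| = 17.0, W = (25.37, 50.53). Then |JW| = |W − J| = 29.38.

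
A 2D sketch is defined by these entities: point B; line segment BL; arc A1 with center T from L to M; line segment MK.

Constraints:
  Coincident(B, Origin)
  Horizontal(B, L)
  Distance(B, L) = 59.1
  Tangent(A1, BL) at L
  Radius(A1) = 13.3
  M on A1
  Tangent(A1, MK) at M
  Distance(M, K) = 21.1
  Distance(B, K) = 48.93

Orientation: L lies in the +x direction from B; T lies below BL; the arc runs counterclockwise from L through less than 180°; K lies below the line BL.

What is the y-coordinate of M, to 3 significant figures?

-8.89

Checks: |TM| = 13.30 ✓; ∠(TM, MK) = 90.00° ✓; |MK| = 21.10 ✓; |BK| = 48.93 ✓.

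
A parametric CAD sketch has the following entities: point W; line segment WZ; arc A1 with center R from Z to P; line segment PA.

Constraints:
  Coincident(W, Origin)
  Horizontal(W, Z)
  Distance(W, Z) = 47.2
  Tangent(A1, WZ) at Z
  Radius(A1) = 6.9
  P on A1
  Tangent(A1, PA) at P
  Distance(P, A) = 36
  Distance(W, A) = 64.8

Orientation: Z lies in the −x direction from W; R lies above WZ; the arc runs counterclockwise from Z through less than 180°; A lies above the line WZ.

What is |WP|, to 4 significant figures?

41.30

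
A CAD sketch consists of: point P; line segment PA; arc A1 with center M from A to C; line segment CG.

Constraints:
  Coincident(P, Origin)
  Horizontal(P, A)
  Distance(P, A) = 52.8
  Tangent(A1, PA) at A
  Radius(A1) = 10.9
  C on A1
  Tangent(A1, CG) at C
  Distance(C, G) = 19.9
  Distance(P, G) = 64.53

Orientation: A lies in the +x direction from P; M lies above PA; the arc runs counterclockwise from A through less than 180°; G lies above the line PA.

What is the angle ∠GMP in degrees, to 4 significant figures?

107.7°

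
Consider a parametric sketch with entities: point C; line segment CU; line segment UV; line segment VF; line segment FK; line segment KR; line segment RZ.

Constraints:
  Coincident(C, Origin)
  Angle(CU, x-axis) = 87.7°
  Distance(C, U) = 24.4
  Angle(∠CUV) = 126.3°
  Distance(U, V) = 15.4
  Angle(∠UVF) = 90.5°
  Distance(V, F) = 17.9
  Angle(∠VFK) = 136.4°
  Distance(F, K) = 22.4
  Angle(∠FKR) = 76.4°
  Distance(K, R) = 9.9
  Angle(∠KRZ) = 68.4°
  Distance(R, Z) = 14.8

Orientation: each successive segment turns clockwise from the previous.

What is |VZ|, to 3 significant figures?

23.8

C is at the origin; CU runs at 87.7° with length 24.4, so U = (0.979, 24.4). ∠CUV = 126.3° gives UV at 34.0° from the x-axis; with |UV| = 15.4, V = (13.7, 33.0). ∠UVF = 90.5° gives VF at -55.5° from the x-axis; with |VF| = 17.9, F = (23.9, 18.2). ∠VFK = 136.4° gives FK at -99.1° from the x-axis; with |FK| = 22.4, K = (20.3, -3.88). ∠FKR = 76.4° gives KR at 157° from the x-axis; with |KR| = 9.9, R = (11.2, -0.0575). ∠KRZ = 68.4° gives RZ at 45.7° from the x-axis; with |RZ| = 14.8, Z = (21.5, 10.5). Then |VZ| = |Z − V| = 23.8.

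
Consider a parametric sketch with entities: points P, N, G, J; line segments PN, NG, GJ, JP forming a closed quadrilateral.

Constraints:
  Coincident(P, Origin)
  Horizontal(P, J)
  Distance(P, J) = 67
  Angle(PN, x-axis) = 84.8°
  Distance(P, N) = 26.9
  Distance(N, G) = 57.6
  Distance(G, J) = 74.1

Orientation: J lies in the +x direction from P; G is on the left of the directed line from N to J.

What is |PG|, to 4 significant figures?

80.72

P is at the origin; PJ is horizontal with |PJ| = 67.0 and J in +x, so J = (67.0, 0). PN runs at 84.8° with |PN| = 26.9, so N = (2.438, 26.79). G is determined by |NG| = 57.6 and |GJ| = 74.1 together: it lies at the intersection of circle(N, 57.6) and circle(J, 74.1). With |NJ| = 69.90, the foot of the radical line on NJ is 19.41 from N and the perpendicular offset is √(57.6² − 19.41²) = 54.23. Taking the left-of-NJ solution: G = (41.15, 69.44).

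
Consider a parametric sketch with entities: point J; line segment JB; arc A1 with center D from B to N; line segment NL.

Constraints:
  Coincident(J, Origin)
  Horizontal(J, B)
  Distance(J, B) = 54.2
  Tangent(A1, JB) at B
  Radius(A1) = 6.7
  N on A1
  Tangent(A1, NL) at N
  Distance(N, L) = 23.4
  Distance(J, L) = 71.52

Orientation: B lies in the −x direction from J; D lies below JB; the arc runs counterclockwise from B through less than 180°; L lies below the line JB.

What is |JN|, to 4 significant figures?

60.97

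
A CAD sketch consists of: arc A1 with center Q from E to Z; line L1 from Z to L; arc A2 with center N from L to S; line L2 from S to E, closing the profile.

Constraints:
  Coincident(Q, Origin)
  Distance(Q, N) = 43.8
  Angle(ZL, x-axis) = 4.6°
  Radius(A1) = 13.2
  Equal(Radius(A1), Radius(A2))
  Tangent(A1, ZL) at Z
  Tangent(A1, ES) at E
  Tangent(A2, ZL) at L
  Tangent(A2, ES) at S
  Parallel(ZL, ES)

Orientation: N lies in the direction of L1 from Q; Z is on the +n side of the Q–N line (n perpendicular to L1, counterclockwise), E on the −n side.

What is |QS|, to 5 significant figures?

45.746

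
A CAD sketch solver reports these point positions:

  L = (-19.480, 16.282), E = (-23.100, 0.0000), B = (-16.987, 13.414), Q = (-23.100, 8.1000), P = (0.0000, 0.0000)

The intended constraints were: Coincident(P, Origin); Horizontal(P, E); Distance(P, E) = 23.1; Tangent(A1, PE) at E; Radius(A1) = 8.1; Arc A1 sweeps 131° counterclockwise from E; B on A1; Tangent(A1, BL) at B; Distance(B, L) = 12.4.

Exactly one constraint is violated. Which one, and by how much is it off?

Distance(B, L) = 12.4 — off by 8.60.

P = (0.00, 0.00) ✓; P.y = 0.00, E.y = 0.00 ✓; |PE| = 23.10 ✓; ∠(QE, EP) = 90.00° ✓; |QE| = 8.100 ✓; bearing(Q→B) − bearing(Q→E) = 131.0° ✓; |QB| = 8.100 ✓; ∠(QB, BL) = 90.00° ✓; |BL| = 3.800 ✗.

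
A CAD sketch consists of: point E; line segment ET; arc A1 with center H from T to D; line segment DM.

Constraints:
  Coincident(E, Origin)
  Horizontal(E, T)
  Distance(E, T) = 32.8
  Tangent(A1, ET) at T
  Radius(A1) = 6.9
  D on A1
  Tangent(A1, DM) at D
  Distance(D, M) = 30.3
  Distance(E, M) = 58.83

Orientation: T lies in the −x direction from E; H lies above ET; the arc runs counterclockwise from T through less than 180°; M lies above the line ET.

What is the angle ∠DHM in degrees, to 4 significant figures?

77.17°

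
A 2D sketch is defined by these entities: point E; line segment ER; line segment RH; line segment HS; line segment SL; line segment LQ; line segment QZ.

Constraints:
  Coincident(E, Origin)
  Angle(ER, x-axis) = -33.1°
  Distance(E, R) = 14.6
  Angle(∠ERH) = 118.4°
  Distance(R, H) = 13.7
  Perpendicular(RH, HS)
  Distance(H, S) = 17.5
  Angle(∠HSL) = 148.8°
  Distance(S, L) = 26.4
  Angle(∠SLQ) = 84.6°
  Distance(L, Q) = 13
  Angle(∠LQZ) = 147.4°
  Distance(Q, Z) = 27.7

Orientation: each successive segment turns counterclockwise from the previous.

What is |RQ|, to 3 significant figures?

34.0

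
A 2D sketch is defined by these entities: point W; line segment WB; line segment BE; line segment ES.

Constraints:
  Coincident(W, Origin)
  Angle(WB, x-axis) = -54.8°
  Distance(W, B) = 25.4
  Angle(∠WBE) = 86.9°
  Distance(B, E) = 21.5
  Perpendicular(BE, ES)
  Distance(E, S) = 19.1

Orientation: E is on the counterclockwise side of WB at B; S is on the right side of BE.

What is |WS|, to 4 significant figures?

48.81

W is at the origin; WB runs at -54.8° with length 25.4, so B = 25.4·(cos -54.8°, sin -54.8°) = (14.64, -20.76). ∠WBE = 86.9°, so BE runs at -54.8° + (180° − 86.9°) = 38.30° from the x-axis; with |BE| = 21.5, E = B + 21.5·(cos 38.30°, sin 38.30°) = (31.51, -7.430). BE ⟂ ES; with |ES| = 19.1 on the right of BE, S = E + 19.1·(0.6198, -0.7848) = (43.35, -22.42). Then |WS| = |S − W| = 48.81.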